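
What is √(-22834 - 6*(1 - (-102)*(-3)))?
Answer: 2*I*√5251 ≈ 144.93*I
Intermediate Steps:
√(-22834 - 6*(1 - (-102)*(-3))) = √(-22834 - 6*(1 - 17*18)) = √(-22834 - 6*(1 - 306)) = √(-22834 - 6*(-305)) = √(-22834 + 1830) = √(-21004) = 2*I*√5251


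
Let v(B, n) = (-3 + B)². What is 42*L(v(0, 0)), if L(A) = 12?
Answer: 504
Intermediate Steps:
42*L(v(0, 0)) = 42*12 = 504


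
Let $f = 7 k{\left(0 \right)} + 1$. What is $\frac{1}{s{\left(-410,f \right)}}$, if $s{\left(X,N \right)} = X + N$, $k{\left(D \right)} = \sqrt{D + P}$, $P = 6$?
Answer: $- \frac{409}{166987} - \frac{7 \sqrt{6}}{166987} \approx -0.002552$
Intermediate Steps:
$k{\left(D \right)} = \sqrt{6 + D}$ ($k{\left(D \right)} = \sqrt{D + 6} = \sqrt{6 + D}$)
$f = 1 + 7 \sqrt{6}$ ($f = 7 \sqrt{6 + 0} + 1 = 7 \sqrt{6} + 1 = 1 + 7 \sqrt{6} \approx 18.146$)
$s{\left(X,N \right)} = N + X$
$\frac{1}{s{\left(-410,f \right)}} = \frac{1}{\left(1 + 7 \sqrt{6}\right) - 410} = \frac{1}{-409 + 7 \sqrt{6}}$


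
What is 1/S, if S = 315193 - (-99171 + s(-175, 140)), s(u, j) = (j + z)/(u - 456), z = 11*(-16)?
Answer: 631/261463648 ≈ 2.4133e-6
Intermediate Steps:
z = -176
s(u, j) = (-176 + j)/(-456 + u) (s(u, j) = (j - 176)/(u - 456) = (-176 + j)/(-456 + u))
S = 261463648/631 (S = 315193 - (-99171 + (-176 + 140)/(-456 - 175)) = 315193 - (-99171 - 36/(-631)) = 315193 - (-99171 - 1/631*(-36)) = 315193 - (-99171 + 36/631) = 315193 - 1*(-62576865/631) = 315193 + 62576865/631 = 261463648/631 ≈ 4.1436e+5)
1/S = 1/(261463648/631) = 631/261463648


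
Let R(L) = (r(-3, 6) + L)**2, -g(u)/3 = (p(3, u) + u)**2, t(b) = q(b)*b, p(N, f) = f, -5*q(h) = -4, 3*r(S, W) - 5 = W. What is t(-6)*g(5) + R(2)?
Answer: 13249/9 ≈ 1472.1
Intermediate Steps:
r(S, W) = 5/3 + W/3
q(h) = 4/5 (q(h) = -1/5*(-4) = 4/5)
t(b) = 4*b/5
g(u) = -12*u**2 (g(u) = -3*(u + u)**2 = -3*4*u**2 = -12*u**2)
R(L) = (11/3 + L)**2 (R(L) = ((5/3 + (1/3)*6) + L)**2 = ((5/3 + 2) + L)**2 = (11/3 + L)**2)
t(-6)*g(5) + R(2) = ((4/5)*(-6))*(-12*5**2) + (11 + 3*2)**2/9 = -(-288)*25/5 + (11 + 6)**2/9 = -24/5*(-300) + (1/9)*17**2 = 1440 + (1/9)*289 = 1440 + 289/9 = 13249/9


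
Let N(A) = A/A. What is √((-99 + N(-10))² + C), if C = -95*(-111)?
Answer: √20149 ≈ 141.95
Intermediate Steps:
N(A) = 1
C = 10545
√((-99 + N(-10))² + C) = √((-99 + 1)² + 10545) = √((-98)² + 10545) = √(9604 + 10545) = √20149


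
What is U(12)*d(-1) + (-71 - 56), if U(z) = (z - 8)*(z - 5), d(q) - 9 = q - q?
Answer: 125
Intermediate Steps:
d(q) = 9 (d(q) = 9 + (q - q) = 9 + 0 = 9)
U(z) = (-8 + z)*(-5 + z)
U(12)*d(-1) + (-71 - 56) = (40 + 12**2 - 13*12)*9 + (-71 - 56) = (40 + 144 - 156)*9 - 127 = 28*9 - 127 = 252 - 127 = 125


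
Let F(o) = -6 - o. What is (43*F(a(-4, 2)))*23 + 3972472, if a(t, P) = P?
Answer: 3964560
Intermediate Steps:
(43*F(a(-4, 2)))*23 + 3972472 = (43*(-6 - 1*2))*23 + 3972472 = (43*(-6 - 2))*23 + 3972472 = (43*(-8))*23 + 3972472 = -344*23 + 3972472 = -7912 + 3972472 = 3964560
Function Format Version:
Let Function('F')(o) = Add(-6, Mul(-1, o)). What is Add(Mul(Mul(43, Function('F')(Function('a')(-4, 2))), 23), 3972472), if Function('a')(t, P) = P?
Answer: 3964560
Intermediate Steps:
Add(Mul(Mul(43, Function('F')(Function('a')(-4, 2))), 23), 3972472) = Add(Mul(Mul(43, Add(-6, Mul(-1, 2))), 23), 3972472) = Add(Mul(Mul(43, Add(-6, -2)), 23), 3972472) = Add(Mul(Mul(43, -8), 23), 3972472) = Add(Mul(-344, 23), 3972472) = Add(-7912, 3972472) = 3964560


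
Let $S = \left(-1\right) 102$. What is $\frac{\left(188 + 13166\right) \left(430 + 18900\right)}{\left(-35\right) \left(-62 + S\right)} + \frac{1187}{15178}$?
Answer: $\frac{195897337767}{4356086} \approx 44971.0$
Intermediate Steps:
$S = -102$
$\frac{\left(188 + 13166\right) \left(430 + 18900\right)}{\left(-35\right) \left(-62 + S\right)} + \frac{1187}{15178} = \frac{\left(188 + 13166\right) \left(430 + 18900\right)}{\left(-35\right) \left(-62 - 102\right)} + \frac{1187}{15178} = \frac{13354 \cdot 19330}{\left(-35\right) \left(-164\right)} + 1187 \cdot \frac{1}{15178} = \frac{258132820}{5740} + \frac{1187}{15178} = 258132820 \cdot \frac{1}{5740} + \frac{1187}{15178} = \frac{12906641}{287} + \frac{1187}{15178} = \frac{195897337767}{4356086}$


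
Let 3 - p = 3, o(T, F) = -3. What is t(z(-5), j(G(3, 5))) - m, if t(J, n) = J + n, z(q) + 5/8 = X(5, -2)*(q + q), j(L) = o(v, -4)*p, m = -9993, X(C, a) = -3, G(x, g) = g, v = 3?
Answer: 80179/8 ≈ 10022.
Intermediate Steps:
p = 0 (p = 3 - 1*3 = 3 - 3 = 0)
j(L) = 0 (j(L) = -3*0 = 0)
z(q) = -5/8 - 6*q (z(q) = -5/8 - 3*(q + q) = -5/8 - 6*q)
t(z(-5), j(G(3, 5))) - m = ((-5/8 - 6*(-5)) + 0) - 1*(-9993) = ((-5/8 + 30) + 0) + 9993 = (235/8 + 0) + 9993 = 235/8 + 9993 = 80179/8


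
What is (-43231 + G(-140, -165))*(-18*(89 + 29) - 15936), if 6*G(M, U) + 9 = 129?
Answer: 780390660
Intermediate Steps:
G(M, U) = 20 (G(M, U) = -3/2 + (⅙)*129 = -3/2 + 43/2 = 20)
(-43231 + G(-140, -165))*(-18*(89 + 29) - 15936) = (-43231 + 20)*(-18*(89 + 29) - 15936) = -43211*(-18*118 - 15936) = -43211*(-2124 - 15936) = -43211*(-18060) = 780390660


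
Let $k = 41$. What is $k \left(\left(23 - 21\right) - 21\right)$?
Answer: $-779$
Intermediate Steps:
$k \left(\left(23 - 21\right) - 21\right) = 41 \left(\left(23 - 21\right) - 21\right) = 41 \left(2 - 21\right) = 41 \left(-19\right) = -779$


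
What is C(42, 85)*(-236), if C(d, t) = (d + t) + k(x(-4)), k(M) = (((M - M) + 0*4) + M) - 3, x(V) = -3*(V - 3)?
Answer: -34220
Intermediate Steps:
x(V) = 9 - 3*V (x(V) = -3*(-3 + V) = 9 - 3*V)
k(M) = -3 + M (k(M) = ((0 + 0) + M) - 3 = (0 + M) - 3 = M - 3 = -3 + M)
C(d, t) = 18 + d + t (C(d, t) = (d + t) + (-3 + (9 - 3*(-4))) = (d + t) + (-3 + (9 + 12)) = (d + t) + (-3 + 21) = (d + t) + 18 = 18 + d + t)
C(42, 85)*(-236) = (18 + 42 + 85)*(-236) = 145*(-236) = -34220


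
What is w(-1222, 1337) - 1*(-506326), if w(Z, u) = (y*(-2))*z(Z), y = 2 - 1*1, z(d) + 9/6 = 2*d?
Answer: 511217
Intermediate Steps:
z(d) = -3/2 + 2*d
y = 1 (y = 2 - 1 = 1)
w(Z, u) = 3 - 4*Z (w(Z, u) = (1*(-2))*(-3/2 + 2*Z) = -2*(-3/2 + 2*Z) = 3 - 4*Z)
w(-1222, 1337) - 1*(-506326) = (3 - 4*(-1222)) - 1*(-506326) = (3 + 4888) + 506326 = 4891 + 506326 = 511217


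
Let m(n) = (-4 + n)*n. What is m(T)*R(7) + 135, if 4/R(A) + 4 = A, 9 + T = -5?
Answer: 471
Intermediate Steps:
T = -14 (T = -9 - 5 = -14)
R(A) = 4/(-4 + A)
m(n) = n*(-4 + n)
m(T)*R(7) + 135 = (-14*(-4 - 14))*(4/(-4 + 7)) + 135 = (-14*(-18))*(4/3) + 135 = 252*(4*(1/3)) + 135 = 252*(4/3) + 135 = 336 + 135 = 471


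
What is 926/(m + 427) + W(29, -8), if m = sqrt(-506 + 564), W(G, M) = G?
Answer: 5681261/182271 - 926*sqrt(58)/182271 ≈ 31.131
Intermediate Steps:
m = sqrt(58) ≈ 7.6158
926/(m + 427) + W(29, -8) = 926/(sqrt(58) + 427) + 29 = 926/(427 + sqrt(58)) + 29 = 29 + 926/(427 + sqrt(58))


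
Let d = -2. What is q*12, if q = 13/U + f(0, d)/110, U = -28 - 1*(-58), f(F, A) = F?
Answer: 26/5 ≈ 5.2000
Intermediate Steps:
U = 30 (U = -28 + 58 = 30)
q = 13/30 (q = 13/30 + 0/110 = 13*(1/30) + 0*(1/110) = 13/30 + 0 = 13/30 ≈ 0.43333)
q*12 = (13/30)*12 = 26/5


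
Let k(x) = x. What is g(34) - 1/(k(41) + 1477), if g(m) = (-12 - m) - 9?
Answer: -83491/1518 ≈ -55.001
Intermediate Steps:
g(m) = -21 - m
g(34) - 1/(k(41) + 1477) = (-21 - 1*34) - 1/(41 + 1477) = (-21 - 34) - 1/1518 = -55 - 1*1/1518 = -55 - 1/1518 = -83491/1518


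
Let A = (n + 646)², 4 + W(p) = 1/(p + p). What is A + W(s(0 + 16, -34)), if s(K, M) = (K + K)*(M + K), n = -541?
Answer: 12696191/1152 ≈ 11021.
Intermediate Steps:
s(K, M) = 2*K*(K + M) (s(K, M) = (2*K)*(K + M) = 2*K*(K + M))
W(p) = -4 + 1/(2*p) (W(p) = -4 + 1/(p + p) = -4 + 1/(2*p))
A = 11025 (A = (-541 + 646)² = 105² = 11025)
A + W(s(0 + 16, -34)) = 11025 + (-4 + 1/(2*((2*(0 + 16)*((0 + 16) - 34))))) = 11025 + (-4 + 1/(2*((2*16*(16 - 34))))) = 11025 + (-4 + 1/(2*((2*16*(-18))))) = 11025 + (-4 + (½)/(-576)) = 11025 + (-4 + (½)*(-1/576)) = 11025 + (-4 - 1/1152) = 11025 - 4609/1152 = 12696191/1152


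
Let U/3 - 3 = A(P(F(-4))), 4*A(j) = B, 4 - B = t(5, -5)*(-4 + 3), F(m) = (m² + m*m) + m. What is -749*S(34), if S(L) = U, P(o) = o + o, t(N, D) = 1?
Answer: -38199/4 ≈ -9549.8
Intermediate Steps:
F(m) = m + 2*m² (F(m) = (m² + m²) + m = 2*m² + m = m + 2*m²)
B = 5 (B = 4 - (-4 + 3) = 4 - (-1) = 4 - 1*(-1) = 4 + 1 = 5)
P(o) = 2*o
A(j) = 5/4 (A(j) = (¼)*5 = 5/4)
U = 51/4 (U = 9 + 3*(5/4) = 9 + 15/4 = 51/4 ≈ 12.750)
S(L) = 51/4
-749*S(34) = -749*51/4 = -38199/4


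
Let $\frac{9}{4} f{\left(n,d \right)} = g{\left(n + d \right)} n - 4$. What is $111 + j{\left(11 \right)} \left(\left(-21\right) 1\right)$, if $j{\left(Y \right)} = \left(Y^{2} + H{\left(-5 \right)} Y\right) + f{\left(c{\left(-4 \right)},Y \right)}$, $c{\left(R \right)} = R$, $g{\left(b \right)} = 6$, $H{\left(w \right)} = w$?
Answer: $- \frac{3041}{3} \approx -1013.7$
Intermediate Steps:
$f{\left(n,d \right)} = - \frac{16}{9} + \frac{8 n}{3}$ ($f{\left(n,d \right)} = \frac{4 \left(6 n - 4\right)}{9} = \frac{4 \left(-4 + 6 n\right)}{9} = - \frac{16}{9} + \frac{8 n}{3}$)
$j{\left(Y \right)} = - \frac{112}{9} + Y^{2} - 5 Y$ ($j{\left(Y \right)} = \left(Y^{2} - 5 Y\right) + \left(- \frac{16}{9} + \frac{8}{3} \left(-4\right)\right) = \left(Y^{2} - 5 Y\right) - \frac{112}{9} = - \frac{112}{9} + Y^{2} - 5 Y$)
$111 + j{\left(11 \right)} \left(\left(-21\right) 1\right) = 111 + \left(- \frac{112}{9} + 11^{2} - 55\right) \left(\left(-21\right) 1\right) = 111 + \left(- \frac{112}{9} + 121 - 55\right) \left(-21\right) = 111 + \frac{482}{9} \left(-21\right) = 111 - \frac{3374}{3} = - \frac{3041}{3}$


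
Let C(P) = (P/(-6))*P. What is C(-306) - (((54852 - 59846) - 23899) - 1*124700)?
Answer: 137987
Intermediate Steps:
C(P) = -P**2/6 (C(P) = (P*(-1/6))*P = (-P/6)*P = -P**2/6)
C(-306) - (((54852 - 59846) - 23899) - 1*124700) = -1/6*(-306)**2 - (((54852 - 59846) - 23899) - 1*124700) = -1/6*93636 - ((-4994 - 23899) - 124700) = -15606 - (-28893 - 124700) = -15606 - 1*(-153593) = -15606 + 153593 = 137987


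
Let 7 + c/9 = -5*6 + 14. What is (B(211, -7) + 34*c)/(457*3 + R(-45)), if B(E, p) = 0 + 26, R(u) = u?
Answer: -3506/663 ≈ -5.2881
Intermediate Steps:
c = -207 (c = -63 + 9*(-5*6 + 14) = -63 + 9*(-30 + 14) = -63 + 9*(-16) = -63 - 144 = -207)
B(E, p) = 26
(B(211, -7) + 34*c)/(457*3 + R(-45)) = (26 + 34*(-207))/(457*3 - 45) = (26 - 7038)/(1371 - 45) = -7012/1326 = -7012*1/1326 = -3506/663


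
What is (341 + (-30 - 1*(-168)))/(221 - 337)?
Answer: -479/116 ≈ -4.1293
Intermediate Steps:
(341 + (-30 - 1*(-168)))/(221 - 337) = (341 + (-30 + 168))/(-116) = (341 + 138)*(-1/116) = 479*(-1/116) = -479/116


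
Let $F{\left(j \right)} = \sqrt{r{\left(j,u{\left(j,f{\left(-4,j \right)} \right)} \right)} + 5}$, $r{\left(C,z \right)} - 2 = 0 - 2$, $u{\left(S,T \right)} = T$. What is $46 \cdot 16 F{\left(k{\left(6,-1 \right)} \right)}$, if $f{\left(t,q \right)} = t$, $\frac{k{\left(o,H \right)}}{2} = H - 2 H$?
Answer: $736 \sqrt{5} \approx 1645.7$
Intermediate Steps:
$k{\left(o,H \right)} = - 2 H$ ($k{\left(o,H \right)} = 2 \left(H - 2 H\right) = 2 \left(- H\right) = - 2 H$)
$r{\left(C,z \right)} = 0$ ($r{\left(C,z \right)} = 2 + \left(0 - 2\right) = 2 - 2 = 0$)
$F{\left(j \right)} = \sqrt{5}$ ($F{\left(j \right)} = \sqrt{0 + 5} = \sqrt{5}$)
$46 \cdot 16 F{\left(k{\left(6,-1 \right)} \right)} = 46 \cdot 16 \sqrt{5} = 736 \sqrt{5}$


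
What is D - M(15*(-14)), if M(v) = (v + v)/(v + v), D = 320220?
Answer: 320219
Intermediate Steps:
M(v) = 1 (M(v) = (2*v)/((2*v)) = (2*v)*(1/(2*v)) = 1)
D - M(15*(-14)) = 320220 - 1*1 = 320220 - 1 = 320219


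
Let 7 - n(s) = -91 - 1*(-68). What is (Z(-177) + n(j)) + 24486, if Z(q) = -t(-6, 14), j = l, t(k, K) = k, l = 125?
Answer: 24522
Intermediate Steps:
j = 125
Z(q) = 6 (Z(q) = -1*(-6) = 6)
n(s) = 30 (n(s) = 7 - (-91 - 1*(-68)) = 7 - (-91 + 68) = 7 - 1*(-23) = 7 + 23 = 30)
(Z(-177) + n(j)) + 24486 = (6 + 30) + 24486 = 36 + 24486 = 24522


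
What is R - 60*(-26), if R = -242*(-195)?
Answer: 48750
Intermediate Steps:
R = 47190
R - 60*(-26) = 47190 - 60*(-26) = 47190 + 1560 = 48750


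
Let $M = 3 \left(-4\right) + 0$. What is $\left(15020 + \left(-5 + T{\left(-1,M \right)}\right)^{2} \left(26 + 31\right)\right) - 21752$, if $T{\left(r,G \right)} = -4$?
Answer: $-2115$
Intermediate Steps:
$M = -12$ ($M = -12 + 0 = -12$)
$\left(15020 + \left(-5 + T{\left(-1,M \right)}\right)^{2} \left(26 + 31\right)\right) - 21752 = \left(15020 + \left(-5 - 4\right)^{2} \left(26 + 31\right)\right) - 21752 = \left(15020 + \left(-9\right)^{2} \cdot 57\right) - 21752 = \left(15020 + 81 \cdot 57\right) - 21752 = \left(15020 + 4617\right) - 21752 = 19637 - 21752 = -2115$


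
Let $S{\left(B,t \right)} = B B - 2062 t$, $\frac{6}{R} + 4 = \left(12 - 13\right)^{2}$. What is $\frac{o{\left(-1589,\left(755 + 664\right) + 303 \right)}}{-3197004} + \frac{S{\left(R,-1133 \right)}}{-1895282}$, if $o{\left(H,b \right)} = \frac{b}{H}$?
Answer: $- \frac{141288555735469}{114620323222838} \approx -1.2327$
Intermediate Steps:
$R = -2$ ($R = \frac{6}{-4 + \left(12 - 13\right)^{2}} = \frac{6}{-4 + \left(-1\right)^{2}} = \frac{6}{-4 + 1} = \frac{6}{-3} = 6 \left(- \frac{1}{3}\right) = -2$)
$S{\left(B,t \right)} = B^{2} - 2062 t$
$\frac{o{\left(-1589,\left(755 + 664\right) + 303 \right)}}{-3197004} + \frac{S{\left(R,-1133 \right)}}{-1895282} = \frac{\left(\left(755 + 664\right) + 303\right) \frac{1}{-1589}}{-3197004} + \frac{\left(-2\right)^{2} - -2336246}{-1895282} = \left(1419 + 303\right) \left(- \frac{1}{1589}\right) \left(- \frac{1}{3197004}\right) + \left(4 + 2336246\right) \left(- \frac{1}{1895282}\right) = 1722 \left(- \frac{1}{1589}\right) \left(- \frac{1}{3197004}\right) + 2336250 \left(- \frac{1}{1895282}\right) = \left(- \frac{246}{227}\right) \left(- \frac{1}{3197004}\right) - \frac{1168125}{947641} = \frac{41}{120953318} - \frac{1168125}{947641} = - \frac{141288555735469}{114620323222838}$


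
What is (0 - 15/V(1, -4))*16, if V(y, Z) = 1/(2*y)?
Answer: -480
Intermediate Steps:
V(y, Z) = 1/(2*y)
(0 - 15/V(1, -4))*16 = (0 - 15/((½)/1))*16 = (0 - 15/((½)*1))*16 = (0 - 15/½)*16 = (0 - 15*2)*16 = (0 - 30)*16 = -30*16 = -480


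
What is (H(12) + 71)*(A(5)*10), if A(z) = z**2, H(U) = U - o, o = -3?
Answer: 21500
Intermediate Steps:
H(U) = 3 + U (H(U) = U - 1*(-3) = U + 3 = 3 + U)
(H(12) + 71)*(A(5)*10) = ((3 + 12) + 71)*(5**2*10) = (15 + 71)*(25*10) = 86*250 = 21500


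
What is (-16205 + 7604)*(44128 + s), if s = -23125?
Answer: -180646803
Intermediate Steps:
(-16205 + 7604)*(44128 + s) = (-16205 + 7604)*(44128 - 23125) = -8601*21003 = -180646803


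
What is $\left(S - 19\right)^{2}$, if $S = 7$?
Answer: $144$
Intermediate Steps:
$\left(S - 19\right)^{2} = \left(7 - 19\right)^{2} = \left(-12\right)^{2} = 144$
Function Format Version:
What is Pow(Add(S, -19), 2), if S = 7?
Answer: 144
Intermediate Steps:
Pow(Add(S, -19), 2) = Pow(Add(7, -19), 2) = Pow(-12, 2) = 144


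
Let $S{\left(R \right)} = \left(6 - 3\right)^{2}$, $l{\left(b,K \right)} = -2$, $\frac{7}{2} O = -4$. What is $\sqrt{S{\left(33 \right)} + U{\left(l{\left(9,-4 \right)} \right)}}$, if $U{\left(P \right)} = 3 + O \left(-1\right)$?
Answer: $\frac{2 \sqrt{161}}{7} \approx 3.6253$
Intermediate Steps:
$O = - \frac{8}{7}$ ($O = \frac{2}{7} \left(-4\right) = - \frac{8}{7} \approx -1.1429$)
$U{\left(P \right)} = \frac{29}{7}$ ($U{\left(P \right)} = 3 - - \frac{8}{7} = 3 + \frac{8}{7} = \frac{29}{7}$)
$S{\left(R \right)} = 9$ ($S{\left(R \right)} = 3^{2} = 9$)
$\sqrt{S{\left(33 \right)} + U{\left(l{\left(9,-4 \right)} \right)}} = \sqrt{9 + \frac{29}{7}} = \sqrt{\frac{92}{7}} = \frac{2 \sqrt{161}}{7}$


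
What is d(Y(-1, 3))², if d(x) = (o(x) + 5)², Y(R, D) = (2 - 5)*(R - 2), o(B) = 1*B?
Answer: 38416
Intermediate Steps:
o(B) = B
Y(R, D) = 6 - 3*R (Y(R, D) = -3*(-2 + R) = 6 - 3*R)
d(x) = (5 + x)² (d(x) = (x + 5)² = (5 + x)²)
d(Y(-1, 3))² = ((5 + (6 - 3*(-1)))²)² = ((5 + (6 + 3))²)² = ((5 + 9)²)² = (14²)² = 196² = 38416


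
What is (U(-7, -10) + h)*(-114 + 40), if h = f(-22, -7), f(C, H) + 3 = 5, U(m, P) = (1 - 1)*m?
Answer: -148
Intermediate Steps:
U(m, P) = 0 (U(m, P) = 0*m = 0)
f(C, H) = 2 (f(C, H) = -3 + 5 = 2)
h = 2
(U(-7, -10) + h)*(-114 + 40) = (0 + 2)*(-114 + 40) = 2*(-74) = -148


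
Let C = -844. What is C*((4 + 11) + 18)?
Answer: -27852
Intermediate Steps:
C*((4 + 11) + 18) = -844*((4 + 11) + 18) = -844*(15 + 18) = -844*33 = -27852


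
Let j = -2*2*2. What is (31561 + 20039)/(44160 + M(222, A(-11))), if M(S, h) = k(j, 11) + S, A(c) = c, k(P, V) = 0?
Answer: 8600/7397 ≈ 1.1626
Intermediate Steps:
j = -8 (j = -4*2 = -8)
M(S, h) = S (M(S, h) = 0 + S = S)
(31561 + 20039)/(44160 + M(222, A(-11))) = (31561 + 20039)/(44160 + 222) = 51600/44382 = 51600*(1/44382) = 8600/7397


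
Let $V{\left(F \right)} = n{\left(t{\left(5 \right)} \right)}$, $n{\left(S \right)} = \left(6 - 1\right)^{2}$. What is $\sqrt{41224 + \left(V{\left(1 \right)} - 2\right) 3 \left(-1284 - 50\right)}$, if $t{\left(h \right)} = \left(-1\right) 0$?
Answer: $i \sqrt{50822} \approx 225.44 i$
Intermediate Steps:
$t{\left(h \right)} = 0$
$n{\left(S \right)} = 25$ ($n{\left(S \right)} = 5^{2} = 25$)
$V{\left(F \right)} = 25$
$\sqrt{41224 + \left(V{\left(1 \right)} - 2\right) 3 \left(-1284 - 50\right)} = \sqrt{41224 + \left(25 - 2\right) 3 \left(-1284 - 50\right)} = \sqrt{41224 + 23 \cdot 3 \left(-1334\right)} = \sqrt{41224 + 69 \left(-1334\right)} = \sqrt{41224 - 92046} = \sqrt{-50822} = i \sqrt{50822}$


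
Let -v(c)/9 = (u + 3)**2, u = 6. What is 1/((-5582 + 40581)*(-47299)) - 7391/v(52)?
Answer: 12235192227362/1206799504029 ≈ 10.139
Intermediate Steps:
v(c) = -729 (v(c) = -9*(6 + 3)**2 = -9*9**2 = -9*81 = -729)
1/((-5582 + 40581)*(-47299)) - 7391/v(52) = 1/((-5582 + 40581)*(-47299)) - 7391/(-729) = -1/47299/34999 - 7391*(-1/729) = (1/34999)*(-1/47299) + 7391/729 = -1/1655417701 + 7391/729 = 12235192227362/1206799504029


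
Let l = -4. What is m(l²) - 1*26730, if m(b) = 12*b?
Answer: -26538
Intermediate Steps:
m(l²) - 1*26730 = 12*(-4)² - 1*26730 = 12*16 - 26730 = 192 - 26730 = -26538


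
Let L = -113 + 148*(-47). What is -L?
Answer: 7069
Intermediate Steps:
L = -7069 (L = -113 - 6956 = -7069)
-L = -1*(-7069) = 7069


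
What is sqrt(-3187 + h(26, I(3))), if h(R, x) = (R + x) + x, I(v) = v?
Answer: I*sqrt(3155) ≈ 56.169*I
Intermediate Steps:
h(R, x) = R + 2*x
sqrt(-3187 + h(26, I(3))) = sqrt(-3187 + (26 + 2*3)) = sqrt(-3187 + (26 + 6)) = sqrt(-3187 + 32) = sqrt(-3155) = I*sqrt(3155)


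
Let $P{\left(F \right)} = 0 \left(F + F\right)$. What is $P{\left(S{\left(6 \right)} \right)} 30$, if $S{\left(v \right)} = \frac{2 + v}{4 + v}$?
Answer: $0$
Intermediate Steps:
$S{\left(v \right)} = \frac{2 + v}{4 + v}$
$P{\left(F \right)} = 0$ ($P{\left(F \right)} = 0 \cdot 2 F = 0$)
$P{\left(S{\left(6 \right)} \right)} 30 = 0 \cdot 30 = 0$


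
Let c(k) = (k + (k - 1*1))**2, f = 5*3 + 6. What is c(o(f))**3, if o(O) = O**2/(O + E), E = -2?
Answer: 413109111924508609/47045881 ≈ 8.7810e+9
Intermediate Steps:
f = 21 (f = 15 + 6 = 21)
o(O) = O**2/(-2 + O) (o(O) = O**2/(O - 2) = O**2/(-2 + O))
c(k) = (-1 + 2*k)**2 (c(k) = (k + (k - 1))**2 = (k + (-1 + k))**2 = (-1 + 2*k)**2)
c(o(f))**3 = ((-1 + 2*(21**2/(-2 + 21)))**2)**3 = ((-1 + 2*(441/19))**2)**3 = ((-1 + 882/19)**2)**3 = ((863/19)**2)**3 = (744769/361)**3 = 413109111924508609/47045881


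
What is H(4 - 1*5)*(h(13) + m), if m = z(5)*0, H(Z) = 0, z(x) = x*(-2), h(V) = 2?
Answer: 0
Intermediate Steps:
z(x) = -2*x
m = 0 (m = -2*5*0 = -10*0 = 0)
H(4 - 1*5)*(h(13) + m) = 0*(2 + 0) = 0*2 = 0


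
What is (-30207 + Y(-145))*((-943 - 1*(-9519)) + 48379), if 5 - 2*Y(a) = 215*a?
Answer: -832511235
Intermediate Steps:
Y(a) = 5/2 - 215*a/2
(-30207 + Y(-145))*((-943 - 1*(-9519)) + 48379) = (-30207 + (5/2 - 215/2*(-145)))*((-943 - 1*(-9519)) + 48379) = (-30207 + (5/2 + 31175/2))*((-943 + 9519) + 48379) = (-30207 + 15590)*(8576 + 48379) = -14617*56955 = -832511235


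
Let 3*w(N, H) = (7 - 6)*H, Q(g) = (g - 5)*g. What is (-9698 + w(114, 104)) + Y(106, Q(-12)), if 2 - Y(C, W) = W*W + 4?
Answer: -153844/3 ≈ -51281.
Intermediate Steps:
Q(g) = g*(-5 + g) (Q(g) = (-5 + g)*g = g*(-5 + g))
Y(C, W) = -2 - W² (Y(C, W) = 2 - (W*W + 4) = 2 - (W² + 4) = 2 - (4 + W²) = 2 + (-4 - W²) = -2 - W²)
w(N, H) = H/3 (w(N, H) = ((7 - 6)*H)/3 = (1*H)/3 = H/3)
(-9698 + w(114, 104)) + Y(106, Q(-12)) = (-9698 + (⅓)*104) + (-2 - (-12*(-5 - 12))²) = (-9698 + 104/3) + (-2 - (-12*(-17))²) = -28990/3 + (-2 - 1*204²) = -28990/3 + (-2 - 1*41616) = -28990/3 + (-2 - 41616) = -28990/3 - 41618 = -153844/3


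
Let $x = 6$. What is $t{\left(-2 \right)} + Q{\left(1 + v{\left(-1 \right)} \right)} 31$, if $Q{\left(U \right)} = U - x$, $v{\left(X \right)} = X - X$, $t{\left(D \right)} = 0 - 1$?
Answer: $-156$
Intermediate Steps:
$t{\left(D \right)} = -1$ ($t{\left(D \right)} = 0 - 1 = -1$)
$v{\left(X \right)} = 0$
$Q{\left(U \right)} = -6 + U$ ($Q{\left(U \right)} = U - 6 = -6 + U$)
$t{\left(-2 \right)} + Q{\left(1 + v{\left(-1 \right)} \right)} 31 = -1 + \left(-6 + \left(1 + 0\right)\right) 31 = -1 + \left(-6 + 1\right) 31 = -1 - 155 = -156$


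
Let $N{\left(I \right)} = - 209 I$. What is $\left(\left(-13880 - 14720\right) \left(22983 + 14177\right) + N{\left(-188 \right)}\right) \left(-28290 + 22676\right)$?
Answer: $5966203878712$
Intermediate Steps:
$\left(\left(-13880 - 14720\right) \left(22983 + 14177\right) + N{\left(-188 \right)}\right) \left(-28290 + 22676\right) = \left(\left(-13880 - 14720\right) \left(22983 + 14177\right) - -39292\right) \left(-28290 + 22676\right) = \left(\left(-28600\right) 37160 + 39292\right) \left(-5614\right) = \left(-1062776000 + 39292\right) \left(-5614\right) = \left(-1062736708\right) \left(-5614\right) = 5966203878712$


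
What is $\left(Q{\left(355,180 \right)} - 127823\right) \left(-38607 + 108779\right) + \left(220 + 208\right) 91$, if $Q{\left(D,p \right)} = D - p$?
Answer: $-8957276508$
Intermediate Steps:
$\left(Q{\left(355,180 \right)} - 127823\right) \left(-38607 + 108779\right) + \left(220 + 208\right) 91 = \left(\left(355 - 180\right) - 127823\right) \left(-38607 + 108779\right) + \left(220 + 208\right) 91 = \left(\left(355 - 180\right) - 127823\right) 70172 + 428 \cdot 91 = \left(175 - 127823\right) 70172 + 38948 = \left(-127648\right) 70172 + 38948 = -8957315456 + 38948 = -8957276508$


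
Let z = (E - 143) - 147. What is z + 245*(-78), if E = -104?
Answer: -19504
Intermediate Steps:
z = -394 (z = (-104 - 143) - 147 = -247 - 147 = -394)
z + 245*(-78) = -394 + 245*(-78) = -394 - 19110 = -19504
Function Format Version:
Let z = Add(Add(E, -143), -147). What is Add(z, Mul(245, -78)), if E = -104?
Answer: -19504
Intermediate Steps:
z = -394 (z = Add(Add(-104, -143), -147) = Add(-247, -147) = -394)
Add(z, Mul(245, -78)) = Add(-394, Mul(245, -78)) = Add(-394, -19110) = -19504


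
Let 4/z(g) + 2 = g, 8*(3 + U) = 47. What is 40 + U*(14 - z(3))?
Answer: 275/4 ≈ 68.750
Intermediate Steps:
U = 23/8 (U = -3 + (1/8)*47 = -3 + 47/8 = 23/8 ≈ 2.8750)
z(g) = 4/(-2 + g)
40 + U*(14 - z(3)) = 40 + 23*(14 - 4/(-2 + 3))/8 = 40 + 23*(14 - 4/1)/8 = 40 + 23*(14 - 4)/8 = 40 + (23/8)*10 = 40 + 115/4 = 275/4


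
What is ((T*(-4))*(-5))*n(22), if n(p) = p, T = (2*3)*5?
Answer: 13200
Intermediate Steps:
T = 30 (T = 6*5 = 30)
((T*(-4))*(-5))*n(22) = ((30*(-4))*(-5))*22 = -120*(-5)*22 = 600*22 = 13200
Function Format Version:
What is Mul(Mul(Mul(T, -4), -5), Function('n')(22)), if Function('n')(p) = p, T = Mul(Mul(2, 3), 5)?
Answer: 13200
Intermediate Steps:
T = 30 (T = Mul(6, 5) = 30)
Mul(Mul(Mul(T, -4), -5), Function('n')(22)) = Mul(Mul(Mul(30, -4), -5), 22) = Mul(Mul(-120, -5), 22) = Mul(600, 22) = 13200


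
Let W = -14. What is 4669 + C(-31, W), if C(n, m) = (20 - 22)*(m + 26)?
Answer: 4645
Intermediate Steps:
C(n, m) = -52 - 2*m (C(n, m) = -2*(26 + m) = -52 - 2*m)
4669 + C(-31, W) = 4669 + (-52 - 2*(-14)) = 4669 + (-52 + 28) = 4669 - 24 = 4645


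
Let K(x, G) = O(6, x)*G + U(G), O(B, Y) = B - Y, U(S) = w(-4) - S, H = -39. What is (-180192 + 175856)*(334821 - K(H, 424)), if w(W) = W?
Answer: -1370908784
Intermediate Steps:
U(S) = -4 - S
K(x, G) = -4 - G + G*(6 - x) (K(x, G) = (6 - x)*G + (-4 - G) = G*(6 - x) + (-4 - G) = -4 - G + G*(6 - x))
(-180192 + 175856)*(334821 - K(H, 424)) = (-180192 + 175856)*(334821 - (-4 + 5*424 - 1*424*(-39))) = -4336*(334821 - (-4 + 2120 + 16536)) = -4336*(334821 - 1*18652) = -4336*(334821 - 18652) = -4336*316169 = -1370908784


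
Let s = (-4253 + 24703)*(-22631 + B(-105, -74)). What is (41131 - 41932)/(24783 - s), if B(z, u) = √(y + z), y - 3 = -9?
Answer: -370725815133/214210482510862789 - 16380450*I*√111/214210482510862789 ≈ -1.7307e-6 - 8.0565e-10*I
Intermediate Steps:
y = -6 (y = 3 - 9 = -6)
B(z, u) = √(-6 + z)
s = -462803950 + 20450*I*√111 (s = (-4253 + 24703)*(-22631 + √(-6 - 105)) = 20450*(-22631 + √(-111)) = 20450*(-22631 + I*√111) = -462803950 + 20450*I*√111 ≈ -4.628e+8 + 2.1545e+5*I)
(41131 - 41932)/(24783 - s) = (41131 - 41932)/(24783 - (-462803950 + 20450*I*√111)) = -801/(24783 + (462803950 - 20450*I*√111)) = -801/(462828733 - 20450*I*√111)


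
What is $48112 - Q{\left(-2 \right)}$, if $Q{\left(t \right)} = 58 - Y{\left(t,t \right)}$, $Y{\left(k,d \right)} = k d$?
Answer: $48058$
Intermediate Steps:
$Y{\left(k,d \right)} = d k$
$Q{\left(t \right)} = 58 - t^{2}$ ($Q{\left(t \right)} = 58 - t t = 58 - t^{2}$)
$48112 - Q{\left(-2 \right)} = 48112 - \left(58 - \left(-2\right)^{2}\right) = 48112 - \left(58 - 4\right) = 48112 - 54 = 48058$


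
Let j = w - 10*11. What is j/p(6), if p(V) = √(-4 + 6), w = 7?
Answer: -103*√2/2 ≈ -72.832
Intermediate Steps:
p(V) = √2
j = -103 (j = 7 - 10*11 = 7 - 110 = -103)
j/p(6) = -103/√2 = (√2/2)*(-103) = -103*√2/2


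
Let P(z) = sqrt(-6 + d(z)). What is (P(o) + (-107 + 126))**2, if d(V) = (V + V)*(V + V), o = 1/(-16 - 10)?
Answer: (247 + I*sqrt(1013))**2/169 ≈ 355.01 + 93.035*I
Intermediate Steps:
o = -1/26 (o = 1/(-26) = -1/26 ≈ -0.038462)
d(V) = 4*V**2 (d(V) = (2*V)*(2*V) = 4*V**2)
P(z) = sqrt(-6 + 4*z**2)
(P(o) + (-107 + 126))**2 = (sqrt(-6 + 4*(-1/26)**2) + (-107 + 126))**2 = (sqrt(-6 + 4*(1/676)) + 19)**2 = (sqrt(-6 + 1/169) + 19)**2 = (sqrt(-1013/169) + 19)**2 = (I*sqrt(1013)/13 + 19)**2 = (19 + I*sqrt(1013)/13)**2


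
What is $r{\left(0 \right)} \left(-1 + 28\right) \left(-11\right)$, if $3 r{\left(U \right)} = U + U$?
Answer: $0$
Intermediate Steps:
$r{\left(U \right)} = \frac{2 U}{3}$ ($r{\left(U \right)} = \frac{U + U}{3} = \frac{2 U}{3}$)
$r{\left(0 \right)} \left(-1 + 28\right) \left(-11\right) = \frac{2}{3} \cdot 0 \left(-1 + 28\right) \left(-11\right) = 0 \cdot 27 \left(-11\right) = 0 \left(-11\right) = 0$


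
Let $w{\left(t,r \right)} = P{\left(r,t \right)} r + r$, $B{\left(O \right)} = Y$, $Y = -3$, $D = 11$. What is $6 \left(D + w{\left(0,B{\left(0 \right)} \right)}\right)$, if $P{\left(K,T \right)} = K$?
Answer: $102$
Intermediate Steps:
$B{\left(O \right)} = -3$
$w{\left(t,r \right)} = r + r^{2}$ ($w{\left(t,r \right)} = r r + r = r^{2} + r = r + r^{2}$)
$6 \left(D + w{\left(0,B{\left(0 \right)} \right)}\right) = 6 \left(11 - 3 \left(1 - 3\right)\right) = 6 \left(11 - -6\right) = 6 \left(11 + 6\right) = 6 \cdot 17 = 102$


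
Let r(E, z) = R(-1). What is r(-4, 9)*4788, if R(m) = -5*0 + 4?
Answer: 19152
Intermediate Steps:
R(m) = 4 (R(m) = 0 + 4 = 4)
r(E, z) = 4
r(-4, 9)*4788 = 4*4788 = 19152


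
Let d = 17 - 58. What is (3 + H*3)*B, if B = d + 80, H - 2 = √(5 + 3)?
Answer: 351 + 234*√2 ≈ 681.93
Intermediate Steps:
d = -41
H = 2 + 2*√2 (H = 2 + √(5 + 3) = 2 + √8 = 2 + 2*√2 ≈ 4.8284)
B = 39 (B = -41 + 80 = 39)
(3 + H*3)*B = (3 + (2 + 2*√2)*3)*39 = (3 + (6 + 6*√2))*39 = (9 + 6*√2)*39 = 351 + 234*√2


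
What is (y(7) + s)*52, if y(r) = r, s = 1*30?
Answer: 1924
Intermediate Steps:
s = 30
(y(7) + s)*52 = (7 + 30)*52 = 37*52 = 1924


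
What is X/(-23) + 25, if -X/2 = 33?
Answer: 641/23 ≈ 27.870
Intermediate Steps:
X = -66 (X = -2*33 = -66)
X/(-23) + 25 = -66/(-23) + 25 = -66*(-1/23) + 25 = 66/23 + 25 = 641/23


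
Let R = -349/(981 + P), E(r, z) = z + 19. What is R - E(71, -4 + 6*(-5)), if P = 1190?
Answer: 32216/2171 ≈ 14.839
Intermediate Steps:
E(r, z) = 19 + z
R = -349/2171 (R = -349/(981 + 1190) = -349/2171 ≈ -0.16076)
R - E(71, -4 + 6*(-5)) = -349/2171 - (19 + (-4 + 6*(-5))) = -349/2171 - (19 + (-4 - 30)) = -349/2171 - (19 - 34) = -349/2171 - 1*(-15) = -349/2171 + 15 = 32216/2171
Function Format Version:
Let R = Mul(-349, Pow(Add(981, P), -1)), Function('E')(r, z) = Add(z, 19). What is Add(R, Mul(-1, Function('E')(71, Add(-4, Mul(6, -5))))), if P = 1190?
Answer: Rational(32216, 2171) ≈ 14.839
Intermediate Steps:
Function('E')(r, z) = Add(19, z)
R = Rational(-349, 2171) (R = Mul(-349, Pow(Add(981, 1190), -1)) = Mul(-349, Pow(2171, -1)) = Mul(-349, Rational(1, 2171)) = Rational(-349, 2171) ≈ -0.16076)
Add(R, Mul(-1, Function('E')(71, Add(-4, Mul(6, -5))))) = Add(Rational(-349, 2171), Mul(-1, Add(19, Add(-4, Mul(6, -5))))) = Add(Rational(-349, 2171), Mul(-1, Add(19, Add(-4, -30)))) = Add(Rational(-349, 2171), Mul(-1, Add(19, -34))) = Add(Rational(-349, 2171), Mul(-1, -15)) = Add(Rational(-349, 2171), 15) = Rational(32216, 2171)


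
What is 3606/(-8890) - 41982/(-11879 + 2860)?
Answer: 170348733/40089455 ≈ 4.2492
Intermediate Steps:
3606/(-8890) - 41982/(-11879 + 2860) = 3606*(-1/8890) - 41982/(-9019) = -1803/4445 - 41982*(-1/9019) = -1803/4445 + 41982/9019 = 170348733/40089455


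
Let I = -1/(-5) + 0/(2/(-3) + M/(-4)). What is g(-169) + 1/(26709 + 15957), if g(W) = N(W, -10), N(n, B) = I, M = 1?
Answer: 42671/213330 ≈ 0.20002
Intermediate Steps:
I = ⅕ (I = -1/(-5) + 0/(2/(-3) + 1/(-4)) = -1*(-⅕) + 0/(2*(-⅓) + 1*(-¼)) = ⅕ + 0/(-⅔ - ¼) = ⅕ + 0/(-11/12) = ⅕ + 0*(-12/11) = ⅕ + 0 = ⅕ ≈ 0.20000)
N(n, B) = ⅕
g(W) = ⅕
g(-169) + 1/(26709 + 15957) = ⅕ + 1/(26709 + 15957) = ⅕ + 1/42666 = 42671/213330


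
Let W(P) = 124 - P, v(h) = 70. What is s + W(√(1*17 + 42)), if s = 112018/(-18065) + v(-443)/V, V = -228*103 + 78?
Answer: 24903843251/211414695 - √59 ≈ 110.11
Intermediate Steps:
V = -23406 (V = -23484 + 78 = -23406)
s = -1311578929/211414695 (s = 112018/(-18065) + 70/(-23406) = 112018*(-1/18065) + 70*(-1/23406) = -112018/18065 - 35/11703 = -1311578929/211414695 ≈ -6.2038)
s + W(√(1*17 + 42)) = -1311578929/211414695 + (124 - √(1*17 + 42)) = -1311578929/211414695 + (124 - √(17 + 42)) = -1311578929/211414695 + (124 - √59) = 24903843251/211414695 - √59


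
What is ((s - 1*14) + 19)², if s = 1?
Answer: 36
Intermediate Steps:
((s - 1*14) + 19)² = ((1 - 1*14) + 19)² = ((1 - 14) + 19)² = (-13 + 19)² = 6² = 36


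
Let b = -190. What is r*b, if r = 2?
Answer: -380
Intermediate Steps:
r*b = 2*(-190) = -380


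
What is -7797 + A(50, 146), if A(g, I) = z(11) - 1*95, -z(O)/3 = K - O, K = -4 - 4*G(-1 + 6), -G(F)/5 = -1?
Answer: -7787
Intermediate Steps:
G(F) = 5 (G(F) = -5*(-1) = 5)
K = -24 (K = -4 - 4*5 = -4 - 20 = -24)
z(O) = 72 + 3*O (z(O) = -3*(-24 - O) = 72 + 3*O)
A(g, I) = 10 (A(g, I) = (72 + 3*11) - 1*95 = (72 + 33) - 95 = 105 - 95 = 10)
-7797 + A(50, 146) = -7797 + 10 = -7787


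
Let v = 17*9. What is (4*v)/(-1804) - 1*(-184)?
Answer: 82831/451 ≈ 183.66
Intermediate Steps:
v = 153
(4*v)/(-1804) - 1*(-184) = (4*153)/(-1804) - 1*(-184) = 612*(-1/1804) + 184 = -153/451 + 184 = 82831/451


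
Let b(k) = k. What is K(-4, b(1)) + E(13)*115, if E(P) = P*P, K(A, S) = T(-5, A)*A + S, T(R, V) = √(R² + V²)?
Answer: 19436 - 4*√41 ≈ 19410.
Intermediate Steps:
K(A, S) = S + A*√(25 + A²) (K(A, S) = √((-5)² + A²)*A + S = √(25 + A²)*A + S = A*√(25 + A²) + S = S + A*√(25 + A²))
E(P) = P²
K(-4, b(1)) + E(13)*115 = (1 - 4*√(25 + (-4)²)) + 13²*115 = (1 - 4*√(25 + 16)) + 169*115 = (1 - 4*√41) + 19435 = 19436 - 4*√41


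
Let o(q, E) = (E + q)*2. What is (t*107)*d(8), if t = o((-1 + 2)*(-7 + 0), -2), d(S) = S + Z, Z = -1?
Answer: -13482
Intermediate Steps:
d(S) = -1 + S (d(S) = S - 1 = -1 + S)
o(q, E) = 2*E + 2*q
t = -18 (t = 2*(-2) + 2*((-1 + 2)*(-7 + 0)) = -4 + 2*(1*(-7)) = -4 + 2*(-7) = -4 - 14 = -18)
(t*107)*d(8) = (-18*107)*(-1 + 8) = -1926*7 = -13482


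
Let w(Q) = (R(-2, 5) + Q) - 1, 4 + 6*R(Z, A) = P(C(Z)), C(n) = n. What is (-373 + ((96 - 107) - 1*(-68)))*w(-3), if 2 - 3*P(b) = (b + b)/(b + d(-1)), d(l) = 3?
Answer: 4108/3 ≈ 1369.3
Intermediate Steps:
P(b) = ⅔ - 2*b/(3*(3 + b)) (P(b) = ⅔ - (b + b)/(3*(b + 3)) = ⅔ - 2*b/(3*(3 + b)))
R(Z, A) = -⅔ + 1/(3*(3 + Z)) (R(Z, A) = -⅔ + (2/(3 + Z))/6 = -⅔ + 1/(3*(3 + Z)))
w(Q) = -4/3 + Q (w(Q) = ((-5 - 2*(-2))/(3*(3 - 2)) + Q) - 1 = ((⅓)*(-5 + 4)/1 + Q) - 1 = ((⅓)*1*(-1) + Q) - 1 = (-⅓ + Q) - 1 = -4/3 + Q)
(-373 + ((96 - 107) - 1*(-68)))*w(-3) = (-373 + ((96 - 107) - 1*(-68)))*(-4/3 - 3) = (-373 + (-11 + 68))*(-13/3) = (-373 + 57)*(-13/3) = -316*(-13/3) = 4108/3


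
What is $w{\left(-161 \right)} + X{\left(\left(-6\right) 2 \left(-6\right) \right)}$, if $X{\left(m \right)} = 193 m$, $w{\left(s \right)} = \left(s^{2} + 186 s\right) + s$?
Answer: $9710$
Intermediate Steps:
$w{\left(s \right)} = s^{2} + 187 s$
$w{\left(-161 \right)} + X{\left(\left(-6\right) 2 \left(-6\right) \right)} = - 161 \left(187 - 161\right) + 193 \left(-6\right) 2 \left(-6\right) = \left(-161\right) 26 + 193 \left(\left(-12\right) \left(-6\right)\right) = -4186 + 193 \cdot 72 = -4186 + 13896 = 9710$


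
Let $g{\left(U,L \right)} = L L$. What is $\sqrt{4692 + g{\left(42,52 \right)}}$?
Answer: $86$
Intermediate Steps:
$g{\left(U,L \right)} = L^{2}$
$\sqrt{4692 + g{\left(42,52 \right)}} = \sqrt{4692 + 52^{2}} = \sqrt{4692 + 2704} = \sqrt{7396} = 86$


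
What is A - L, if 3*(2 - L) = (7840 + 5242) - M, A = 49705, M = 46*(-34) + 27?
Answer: 54576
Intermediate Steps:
M = -1537 (M = -1564 + 27 = -1537)
L = -4871 (L = 2 - ((7840 + 5242) - 1*(-1537))/3 = 2 - (13082 + 1537)/3 = 2 - 1/3*14619 = 2 - 4873 = -4871)
A - L = 49705 - 1*(-4871) = 49705 + 4871 = 54576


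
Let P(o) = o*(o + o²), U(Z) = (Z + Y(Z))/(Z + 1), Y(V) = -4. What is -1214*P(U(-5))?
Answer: -639171/32 ≈ -19974.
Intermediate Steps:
U(Z) = (-4 + Z)/(1 + Z) (U(Z) = (Z - 4)/(Z + 1) = (-4 + Z)/(1 + Z))
-1214*P(U(-5)) = -1214*((-4 - 5)/(1 - 5))²*(1 + (-4 - 5)/(1 - 5)) = -1214*(-9/(-4))²*(1 - 9/(-4)) = -1214*(-¼*(-9))²*(1 - ¼*(-9)) = -1214*(9/4)²*(1 + 9/4) = -49167*13/(8*4) = -1214*1053/64 = -639171/32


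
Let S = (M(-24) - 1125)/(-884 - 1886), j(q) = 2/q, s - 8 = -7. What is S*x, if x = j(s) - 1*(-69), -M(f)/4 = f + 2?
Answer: 73627/2770 ≈ 26.580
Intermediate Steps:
M(f) = -8 - 4*f (M(f) = -4*(f + 2) = -4*(2 + f) = -8 - 4*f)
s = 1 (s = 8 - 7 = 1)
S = 1037/2770 (S = ((-8 - 4*(-24)) - 1125)/(-884 - 1886) = ((-8 + 96) - 1125)/(-2770) = (88 - 1125)*(-1/2770) = -1037*(-1/2770) = 1037/2770 ≈ 0.37437)
x = 71 (x = 2/1 - 1*(-69) = 2*1 + 69 = 2 + 69 = 71)
S*x = (1037/2770)*71 = 73627/2770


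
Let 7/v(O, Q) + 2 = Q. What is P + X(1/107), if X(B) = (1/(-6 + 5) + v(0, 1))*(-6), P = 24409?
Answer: 24457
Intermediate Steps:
v(O, Q) = 7/(-2 + Q)
X(B) = 48 (X(B) = (1/(-6 + 5) + 7/(-2 + 1))*(-6) = (1/(-1) + 7/(-1))*(-6) = (-1 + 7*(-1))*(-6) = (-1 - 7)*(-6) = -8*(-6) = 48)
P + X(1/107) = 24409 + 48 = 24457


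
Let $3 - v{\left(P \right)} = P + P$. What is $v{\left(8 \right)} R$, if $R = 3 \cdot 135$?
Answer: $-5265$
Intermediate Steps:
$v{\left(P \right)} = 3 - 2 P$ ($v{\left(P \right)} = 3 - \left(P + P\right) = 3 - 2 P$)
$R = 405$
$v{\left(8 \right)} R = \left(3 - 16\right) 405 = \left(-13\right) 405 = -5265$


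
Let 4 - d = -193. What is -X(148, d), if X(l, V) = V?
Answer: -197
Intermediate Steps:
d = 197 (d = 4 - 1*(-193) = 4 + 193 = 197)
-X(148, d) = -1*197 = -197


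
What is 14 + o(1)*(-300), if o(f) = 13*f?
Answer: -3886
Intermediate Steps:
14 + o(1)*(-300) = 14 + (13*1)*(-300) = 14 + 13*(-300) = 14 - 3900 = -3886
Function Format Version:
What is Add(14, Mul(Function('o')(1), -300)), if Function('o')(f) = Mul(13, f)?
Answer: -3886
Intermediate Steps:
Add(14, Mul(Function('o')(1), -300)) = Add(14, Mul(Mul(13, 1), -300)) = Add(14, Mul(13, -300)) = Add(14, -3900) = -3886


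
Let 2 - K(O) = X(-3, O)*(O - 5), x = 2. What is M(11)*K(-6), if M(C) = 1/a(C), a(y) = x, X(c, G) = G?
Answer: -32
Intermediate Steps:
a(y) = 2
M(C) = ½ (M(C) = 1/2 = ½)
K(O) = 2 - O*(-5 + O) (K(O) = 2 - O*(O - 5) = 2 - O*(-5 + O))
M(11)*K(-6) = (2 - 1*(-6)² + 5*(-6))/2 = (2 - 1*36 - 30)/2 = (2 - 36 - 30)/2 = (½)*(-64) = -32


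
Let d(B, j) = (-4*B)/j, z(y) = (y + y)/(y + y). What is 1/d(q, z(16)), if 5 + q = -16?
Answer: 1/84 ≈ 0.011905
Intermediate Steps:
z(y) = 1 (z(y) = (2*y)/((2*y)) = (2*y)*(1/(2*y)) = 1)
q = -21 (q = -5 - 16 = -21)
d(B, j) = -4*B/j
1/d(q, z(16)) = 1/(-4*(-21)/1) = 1/(-4*(-21)*1) = 1/84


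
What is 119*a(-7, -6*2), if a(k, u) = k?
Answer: -833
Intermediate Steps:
119*a(-7, -6*2) = 119*(-7) = -833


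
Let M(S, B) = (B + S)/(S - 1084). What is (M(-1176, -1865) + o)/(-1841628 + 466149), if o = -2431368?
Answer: 5494888639/3108582540 ≈ 1.7677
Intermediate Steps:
M(S, B) = (B + S)/(-1084 + S)
(M(-1176, -1865) + o)/(-1841628 + 466149) = ((-1865 - 1176)/(-1084 - 1176) - 2431368)/(-1841628 + 466149) = (-3041/(-2260) - 2431368)/(-1375479) = (-1/2260*(-3041) - 2431368)*(-1/1375479) = (3041/2260 - 2431368)*(-1/1375479) = -5494888639/2260*(-1/1375479) = 5494888639/3108582540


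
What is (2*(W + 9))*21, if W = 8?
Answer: 714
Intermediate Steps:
(2*(W + 9))*21 = (2*(8 + 9))*21 = (2*17)*21 = 34*21 = 714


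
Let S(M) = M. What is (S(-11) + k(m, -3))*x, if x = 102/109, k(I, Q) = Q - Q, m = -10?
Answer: -1122/109 ≈ -10.294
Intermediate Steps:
k(I, Q) = 0
x = 102/109 (x = 102*(1/109) = 102/109 ≈ 0.93578)
(S(-11) + k(m, -3))*x = (-11 + 0)*(102/109) = -11*102/109 = -1122/109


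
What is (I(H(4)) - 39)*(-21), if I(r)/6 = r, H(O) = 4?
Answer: 315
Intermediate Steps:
I(r) = 6*r
(I(H(4)) - 39)*(-21) = (6*4 - 39)*(-21) = (24 - 39)*(-21) = -15*(-21) = 315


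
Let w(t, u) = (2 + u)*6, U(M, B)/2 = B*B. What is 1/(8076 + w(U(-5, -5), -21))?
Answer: 1/7962 ≈ 0.00012560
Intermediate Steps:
U(M, B) = 2*B² (U(M, B) = 2*(B*B) = 2*B²)
w(t, u) = 12 + 6*u
1/(8076 + w(U(-5, -5), -21)) = 1/(8076 + (12 + 6*(-21))) = 1/(8076 + (12 - 126)) = 1/(8076 - 114) = 1/7962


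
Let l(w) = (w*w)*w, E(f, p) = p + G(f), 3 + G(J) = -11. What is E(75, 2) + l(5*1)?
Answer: 113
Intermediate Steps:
G(J) = -14 (G(J) = -3 - 11 = -14)
E(f, p) = -14 + p (E(f, p) = p - 14 = -14 + p)
l(w) = w³ (l(w) = w²*w = w³)
E(75, 2) + l(5*1) = (-14 + 2) + (5*1)³ = -12 + 5³ = -12 + 125 = 113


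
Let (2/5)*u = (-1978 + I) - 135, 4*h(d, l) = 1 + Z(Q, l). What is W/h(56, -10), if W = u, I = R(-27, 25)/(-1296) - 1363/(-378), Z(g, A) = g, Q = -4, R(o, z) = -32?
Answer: 11960125/1701 ≈ 7031.2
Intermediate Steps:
h(d, l) = -3/4 (h(d, l) = (1 - 4)/4 = (1/4)*(-3) = -3/4)
I = 4117/1134 (I = -32/(-1296) - 1363/(-378) = -32*(-1/1296) - 1363*(-1/378) = 2/81 + 1363/378 = 4117/1134 ≈ 3.6305)
u = -11960125/2268 (u = 5*((-1978 + 4117/1134) - 135)/2 = 5*(-2238935/1134 - 135)/2 = (5/2)*(-2392025/1134) = -11960125/2268 ≈ -5273.4)
W = -11960125/2268 ≈ -5273.4
W/h(56, -10) = -11960125/(2268*(-3/4)) = -11960125/2268*(-4/3) = 11960125/1701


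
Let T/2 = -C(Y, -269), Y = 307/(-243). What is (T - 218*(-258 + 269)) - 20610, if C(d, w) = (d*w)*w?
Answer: 38838710/243 ≈ 1.5983e+5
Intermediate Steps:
Y = -307/243 (Y = 307*(-1/243) = -307/243 ≈ -1.2634)
C(d, w) = d*w²
T = 44429654/243 (T = 2*(-(-307)*(-269)²/243) = 2*(-(-307)*72361/243) = 2*(-1*(-22214827/243)) = 2*(22214827/243) = 44429654/243 ≈ 1.8284e+5)
(T - 218*(-258 + 269)) - 20610 = (44429654/243 - 218*(-258 + 269)) - 20610 = (44429654/243 - 218*11) - 20610 = (44429654/243 - 2398) - 20610 = 43846940/243 - 20610 = 38838710/243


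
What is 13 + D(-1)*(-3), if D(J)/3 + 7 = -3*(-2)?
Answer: 22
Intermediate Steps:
D(J) = -3 (D(J) = -21 + 3*(-3*(-2)) = -21 + 3*6 = -21 + 18 = -3)
13 + D(-1)*(-3) = 13 - 3*(-3) = 13 + 9 = 22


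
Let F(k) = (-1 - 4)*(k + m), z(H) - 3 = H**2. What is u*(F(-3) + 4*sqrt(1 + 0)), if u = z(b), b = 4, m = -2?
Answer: 551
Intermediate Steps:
z(H) = 3 + H**2
F(k) = 10 - 5*k (F(k) = (-1 - 4)*(k - 2) = -5*(-2 + k) = 10 - 5*k)
u = 19 (u = 3 + 4**2 = 3 + 16 = 19)
u*(F(-3) + 4*sqrt(1 + 0)) = 19*((10 - 5*(-3)) + 4*sqrt(1 + 0)) = 19*((10 + 15) + 4*sqrt(1)) = 19*(25 + 4*1) = 19*(25 + 4) = 19*29 = 551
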